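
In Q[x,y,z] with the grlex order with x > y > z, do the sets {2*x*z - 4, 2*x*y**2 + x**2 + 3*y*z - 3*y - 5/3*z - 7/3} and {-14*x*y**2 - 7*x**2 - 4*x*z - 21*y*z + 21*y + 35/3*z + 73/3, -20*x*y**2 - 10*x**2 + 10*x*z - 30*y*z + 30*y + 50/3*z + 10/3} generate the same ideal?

Yes, the ideals are equal.

Equality of ideals is decidable: compute both reduced Gröbner bases (unique for the ordering) and check whether they agree.
Buchberger on the first generating set:
f_1 = 2*x*z - 4, LT = x*z.
f_2 = 2*x*y**2 + x**2 + 3*y*z - 3*y - 5/3*z - 7/3, LT = x*y**2.

S(f_1,f_2): lcm = x*y**2*z. S = -1/2*x**2*z - 3/2*y*z**2 - 2*y**2 + 3/2*y*z + 5/6*z**2 + 7/6*z.
  reduce S modulo (f_1, f_2):
  remainder -3/2*y*z**2 - 2*y**2 + 3/2*y*z + 5/6*z**2 - x + 7/6*z ≠ 0; add g_3 = -3/2*y*z**2 - 2*y**2 + 3/2*y*z + 5/6*z**2 - x + 7/6*z to the basis.

The other S-polynomials (S(f_1,g_3), S(f_2,g_3)) all reduce to 0 modulo the current basis, so we have a Gröbner basis.
Inter-reduce: drop elements whose leading term is divisible by another's, tail-reduce, and make monic.
Reduced Gröbner basis: {x*y**2 + 1/2*x**2 + 3/2*y*z - 3/2*y - 5/6*z - 7/6, y*z**2 + 4/3*y**2 - y*z - 5/9*z**2 + 2/3*x - 7/9*z, x*z - 2}.

Buchberger on the second generating set:
h_1 = -14*x*y**2 - 7*x**2 - 4*x*z - 21*y*z + 21*y + 35/3*z + 73/3, LT = x*y**2.
h_2 = -20*x*y**2 - 10*x**2 + 10*x*z - 30*y*z + 30*y + 50/3*z + 10/3, LT = x*y**2.

S(h_1,h_2): lcm = x*y**2. S = 11/14*x*z - 11/7.
  reduce S modulo (h_1, h_2):
  remainder 11/14*x*z - 11/7 ≠ 0; add k_3 = 11/14*x*z - 11/7 to the basis.

S(h_1,k_3): lcm = x*y**2*z. S = 1/2*x**2*z + 2/7*x*z**2 + 3/2*y*z**2 + 2*y**2 - 3/2*y*z - 5/6*z**2 - 73/42*z.
  reduce S modulo (h_1, h_2, k_3):
  remainder 3/2*y*z**2 + 2*y**2 - 3/2*y*z - 5/6*z**2 + x - 7/6*z ≠ 0; add k_4 = 3/2*y*z**2 + 2*y**2 - 3/2*y*z - 5/6*z**2 + x - 7/6*z to the basis.

The other S-polynomials (S(h_2,k_3), S(h_1,k_4), S(h_2,k_4), S(k_3,k_4)) all reduce to 0 modulo the current basis, so we have a Gröbner basis.
Inter-reduce: drop elements whose leading term is divisible by another's, tail-reduce, and make monic.
Reduced Gröbner basis: {x*y**2 + 1/2*x**2 + 3/2*y*z - 3/2*y - 5/6*z - 7/6, y*z**2 + 4/3*y**2 - y*z - 5/9*z**2 + 2/3*x - 7/9*z, x*z - 2}.

The two bases agree; hence the ideals are identical.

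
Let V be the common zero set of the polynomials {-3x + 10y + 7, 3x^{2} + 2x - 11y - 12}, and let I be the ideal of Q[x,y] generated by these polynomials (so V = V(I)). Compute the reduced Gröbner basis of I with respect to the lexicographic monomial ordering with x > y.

G = {x - \tfrac{10}{3}y - \tfrac{7}{3}, y^{2} + \tfrac{127}{100}y + \tfrac{27}{100}}

This is the nonlinear analogue of row-reducing a linear system.

f_1 = -3x + 10y + 7, LT = x.
f_2 = 3x^{2} + 2x - 11y - 12, LT = x^{2}.

S(f_1,f_2): lcm = x^{2}. S = -\tfrac{10}{3}xy - 3x + \tfrac{11}{3}y + 4.
  leading term xy: subtract (\tfrac{10}{9}y)·f_1 from -\tfrac{10}{3}xy - 3x + \tfrac{11}{3}y + 4 → -3x - \tfrac{100}{9}y^{2} - \tfrac{37}{9}y + 4
  leading term x: subtract (1)·f_1 from -3x - \tfrac{100}{9}y^{2} - \tfrac{37}{9}y + 4 → -\tfrac{100}{9}y^{2} - \tfrac{127}{9}y - 3
  leading term y^{2}: no divisor's leading term divides it; move -\tfrac{100}{9}y^{2} to the remainder.
  leading term y: no divisor's leading term divides it; move -\tfrac{127}{9}y to the remainder.
  leading term 1: no divisor's leading term divides it; move -3 to the remainder.
  remainder -\tfrac{100}{9}y^{2} - \tfrac{127}{9}y - 3 ≠ 0; add g_3 = -\tfrac{100}{9}y^{2} - \tfrac{127}{9}y - 3 to the basis.

The other S-polynomials (S(f_1,g_3), S(f_2,g_3)) all reduce to 0 modulo the current basis, so we have a Gröbner basis.
Inter-reduce: drop elements whose leading term is divisible by another's, tail-reduce, and make monic.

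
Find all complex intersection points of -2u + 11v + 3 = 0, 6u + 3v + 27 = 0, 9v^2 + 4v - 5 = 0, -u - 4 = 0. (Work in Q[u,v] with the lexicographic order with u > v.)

{(-4, -1)}

Compute a lex Gröbner basis by Buchberger's algorithm.
f_1 = -2u + 11v + 3, LT = u.
f_2 = 6u + 3v + 27, LT = u.
f_3 = 9v^2 + 4v - 5, LT = v^2.
f_4 = -u - 4, LT = u.

S(f_1,f_2): lcm = u. S = -6v - 6.
  leading term v: no divisor's leading term divides it; move -6v to the remainder.
  leading term 1: no divisor's leading term divides it; move -6 to the remainder.
  remainder -6v - 6 ≠ 0; add h_5 = -6v - 6 to the basis.

The other S-polynomials (S(f_1,f_3), S(f_1,f_4), S(f_2,f_3), S(f_2,f_4), S(f_3,f_4), S(f_1,h_5), S(f_2,h_5), S(f_3,h_5), S(f_4,h_5)) all reduce to 0 modulo the current basis, so we have a Gröbner basis.
Inter-reduce: drop elements whose leading term is divisible by another's, tail-reduce, and make monic.
Reduced Gröbner basis: {u + 4, v + 1}.

The lex basis is triangular: the last element involves only v. Solving v + 1 = 0 gives v ∈ {-1}; substituting each value into the earlier elements determines the remaining variables.
  v = -1: the earlier basis element becomes u + 4 = 0, giving u = -4 — point (-4, -1).
Check: every point annihilates each of the original generators.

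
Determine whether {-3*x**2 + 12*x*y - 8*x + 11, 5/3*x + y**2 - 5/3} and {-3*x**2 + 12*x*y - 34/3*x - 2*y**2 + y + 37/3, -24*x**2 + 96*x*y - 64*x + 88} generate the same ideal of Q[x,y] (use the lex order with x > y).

Since reduced Gröbner bases are canonical representatives of ideals under a given ordering, it suffices to compute and compare them.
Buchberger on the first generating set:
f_1 = -3*x**2 + 12*x*y - 8*x + 11, LT = x**2.
f_2 = 5/3*x + y**2 - 5/3, LT = x.

S(f_1,f_2): lcm = x**2. S = -3/5*x*y**2 - 4*x*y + 11/3*x - 11/3.
  leading term x*y**2: subtract (-9/25*y**2)·f_2 from -3/5*x*y**2 - 4*x*y + 11/3*x - 11/3 → -4*x*y + 11/3*x + 9/25*y**4 - 3/5*y**2 - 11/3
  leading term x*y: subtract (-12/5*y)·f_2 from -4*x*y + 11/3*x + 9/25*y**4 - 3/5*y**2 - 11/3 → 11/3*x + 9/25*y**4 + 12/5*y**3 - 3/5*y**2 - 4*y - 11/3
  leading term x: subtract (11/5)·f_2 from 11/3*x + 9/25*y**4 + 12/5*y**3 - 3/5*y**2 - 4*y - 11/3 → 9/25*y**4 + 12/5*y**3 - 14/5*y**2 - 4*y
  leading term y**4: no divisor's leading term divides it; move 9/25*y**4 to the remainder.
  leading term y**3: no divisor's leading term divides it; move 12/5*y**3 to the remainder.
  leading term y**2: no divisor's leading term divides it; move -14/5*y**2 to the remainder.
  leading term y: no divisor's leading term divides it; move -4*y to the remainder.
  remainder 9/25*y**4 + 12/5*y**3 - 14/5*y**2 - 4*y ≠ 0; add g_3 = 9/25*y**4 + 12/5*y**3 - 14/5*y**2 - 4*y to the basis.

The other S-polynomials (S(f_1,g_3), S(f_2,g_3)) all reduce to 0 modulo the current basis, so we have a Gröbner basis.
Inter-reduce: drop elements whose leading term is divisible by another's, tail-reduce, and make monic.
Reduced Gröbner basis: {x + 3/5*y**2 - 1, y**4 + 20/3*y**3 - 70/9*y**2 - 100/9*y}.

Buchberger on the second generating set:
h_1 = -3*x**2 + 12*x*y - 34/3*x - 2*y**2 + y + 37/3, LT = x**2.
h_2 = -24*x**2 + 96*x*y - 64*x + 88, LT = x**2.

S(h_1,h_2): lcm = x**2. S = 10/9*x + 2/3*y**2 - 1/3*y - 4/9.
  leading term x: no divisor's leading term divides it; move 10/9*x to the remainder.
  leading term y**2: no divisor's leading term divides it; move 2/3*y**2 to the remainder.
  leading term y: no divisor's leading term divides it; move -1/3*y to the remainder.
  leading term 1: no divisor's leading term divides it; move -4/9 to the remainder.
  remainder 10/9*x + 2/3*y**2 - 1/3*y - 4/9 ≠ 0; add k_3 = 10/9*x + 2/3*y**2 - 1/3*y - 4/9 to the basis.

S(h_1,k_3): lcm = x**2. S = -3/5*x*y**2 - 37/10*x*y + 188/45*x + 2/3*y**2 - 1/3*y - 37/9.
  leading term x*y**2: subtract (-27/50*y**2)·k_3 from -3/5*x*y**2 - 37/10*x*y + 188/45*x + 2/3*y**2 - 1/3*y - 37/9 → -37/10*x*y + 188/45*x + 9/25*y**4 - 9/50*y**3 + 32/75*y**2 - 1/3*y - 37/9
  leading term x*y: subtract (-333/100*y)·k_3 from -37/10*x*y + 188/45*x + 9/25*y**4 - 9/50*y**3 + 32/75*y**2 - 1/3*y - 37/9 → 188/45*x + 9/25*y**4 + 51/25*y**3 - 41/60*y**2 - 136/75*y - 37/9
  leading term x: subtract (94/25)·k_3 from 188/45*x + 9/25*y**4 + 51/25*y**3 - 41/60*y**2 - 136/75*y - 37/9 → 9/25*y**4 + 51/25*y**3 - 319/100*y**2 - 14/25*y - 61/25
  leading term y**4: no divisor's leading term divides it; move 9/25*y**4 to the remainder.
  leading term y**3: no divisor's leading term divides it; move 51/25*y**3 to the remainder.
  leading term y**2: no divisor's leading term divides it; move -319/100*y**2 to the remainder.
  leading term y: no divisor's leading term divides it; move -14/25*y to the remainder.
  leading term 1: no divisor's leading term divides it; move -61/25 to the remainder.
  remainder 9/25*y**4 + 51/25*y**3 - 319/100*y**2 - 14/25*y - 61/25 ≠ 0; add k_4 = 9/25*y**4 + 51/25*y**3 - 319/100*y**2 - 14/25*y - 61/25 to the basis.

The other S-polynomials (S(h_2,k_3), S(h_1,k_4), S(h_2,k_4), S(k_3,k_4)) all reduce to 0 modulo the current basis, so we have a Gröbner basis.
Inter-reduce: drop elements whose leading term is divisible by another's, tail-reduce, and make monic.
Reduced Gröbner basis: {x + 3/5*y**2 - 3/10*y - 2/5, y**4 + 17/3*y**3 - 319/36*y**2 - 14/9*y - 61/9}.

Since the reduced bases disagree, the two ideals are not the same.
The same test decides containment: I ⊆ J iff every generator of I reduces to 0 modulo a Gröbner basis of J.

No, the ideals differ.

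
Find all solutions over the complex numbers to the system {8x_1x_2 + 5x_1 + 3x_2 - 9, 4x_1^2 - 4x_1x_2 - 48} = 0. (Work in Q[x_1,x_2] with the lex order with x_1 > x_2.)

Compute a lex Gröbner basis by Buchberger's algorithm.
f_1 = 8x_1x_2 + 5x_1 + 3x_2 - 9, LT = x_1x_2.
f_2 = 4x_1^2 - 4x_1x_2 - 48, LT = x_1^2.

S(f_1,f_2): lcm = x_1^2x_2. S = 5/8x_1^2 + x_1x_2^2 + 3/8x_1x_2 - 9/8x_1 + 12x_2.
  leading term x_1^2: subtract (5/32)·f_2 from 5/8x_1^2 + x_1x_2^2 + 3/8x_1x_2 - 9/8x_1 + 12x_2 → x_1x_2^2 + x_1x_2 - 9/8x_1 + 12x_2 + 15/2
  leading term x_1x_2^2: subtract (1/8x_2)·f_1 from x_1x_2^2 + x_1x_2 - 9/8x_1 + 12x_2 + 15/2 → 3/8x_1x_2 - 9/8x_1 - 3/8x_2^2 + 105/8x_2 + 15/2
  leading term x_1x_2: subtract (3/64)·f_1 from 3/8x_1x_2 - 9/8x_1 - 3/8x_2^2 + 105/8x_2 + 15/2 → -87/64x_1 - 3/8x_2^2 + 831/64x_2 + 507/64
  leading term x_1: no divisor's leading term divides it; move -87/64x_1 to the remainder.
  leading term x_2^2: no divisor's leading term divides it; move -3/8x_2^2 to the remainder.
  leading term x_2: no divisor's leading term divides it; move 831/64x_2 to the remainder.
  leading term 1: no divisor's leading term divides it; move 507/64 to the remainder.
  remainder -87/64x_1 - 3/8x_2^2 + 831/64x_2 + 507/64 ≠ 0; add h_3 = -87/64x_1 - 3/8x_2^2 + 831/64x_2 + 507/64 to the basis.

S(f_1,h_3): lcm = x_1x_2. S = 5/8x_1 - 8/29x_2^3 + 277/29x_2^2 + 1439/232x_2 - 9/8.
  leading term x_1: subtract (-40/87)·h_3 from 5/8x_1 - 8/29x_2^3 + 277/29x_2^2 + 1439/232x_2 - 9/8 → -8/29x_2^3 + 272/29x_2^2 + 353/29x_2 + 73/29
  leading term x_2^3: no divisor's leading term divides it; move -8/29x_2^3 to the remainder.
  leading term x_2^2: no divisor's leading term divides it; move 272/29x_2^2 to the remainder.
  leading term x_2: no divisor's leading term divides it; move 353/29x_2 to the remainder.
  leading term 1: no divisor's leading term divides it; move 73/29 to the remainder.
  remainder -8/29x_2^3 + 272/29x_2^2 + 353/29x_2 + 73/29 ≠ 0; add h_4 = -8/29x_2^3 + 272/29x_2^2 + 353/29x_2 + 73/29 to the basis.

The other S-polynomials (S(f_2,h_3), S(f_1,h_4), S(f_2,h_4), S(h_3,h_4)) all reduce to 0 modulo the current basis, so we have a Gröbner basis.
Inter-reduce: drop elements whose leading term is divisible by another's, tail-reduce, and make monic.
Reduced Gröbner basis: {x_1 + 8/29x_2^2 - 277/29x_2 - 169/29, x_2^3 - 34x_2^2 - 353/8x_2 - 73/8}.

Since the basis is lex-ordered, x_2^3 - 34x_2^2 - 353/8x_2 - 73/8 is univariate in x_2. Its roots are {-1, 35/2 - 29*sqrt(6)/4, 35/2 + 29*sqrt(6)/4}. Back-substituting each root into the other basis elements fixes the other coordinates.
  x_2 = -1: the earlier basis element becomes x_1 + 4 = 0, giving x_1 = -4 — point (-4, -1).
  x_2 = 35/2 - 29*sqrt(6)/4: the earlier basis element becomes x_1 - 3*sqrt(6)/4 - 3/2 = 0, giving x_1 = 3/2 + 3*sqrt(6)/4 — point (3/2 + 3*sqrt(6)/4, 35/2 - 29*sqrt(6)/4).
  x_2 = 35/2 + 29*sqrt(6)/4: the earlier basis element becomes x_1 - 3/2 + 3*sqrt(6)/4 = 0, giving x_1 = 3/2 - 3*sqrt(6)/4 — point (3/2 - 3*sqrt(6)/4, 35/2 + 29*sqrt(6)/4).
Each listed point satisfies every original equation (direct substitution).

{(-4, -1), (3/2 + 3*sqrt(6)/4, 35/2 - 29*sqrt(6)/4), (3/2 - 3*sqrt(6)/4, 35/2 + 29*sqrt(6)/4)}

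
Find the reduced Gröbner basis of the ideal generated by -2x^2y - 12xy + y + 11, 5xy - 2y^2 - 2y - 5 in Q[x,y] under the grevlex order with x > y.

Buchberger's algorithm terminates because the ascending chain of leading-term ideals stabilizes.

f_1 = -2x^2y - 12xy + y + 11, LT = x^2y.
f_2 = 5xy - 2y^2 - 2y - 5, LT = xy.

S(f_1,f_2): lcm = x^2y. S = 2/5xy^2 + 32/5xy + x - 1/2y - 11/2.
  leading term xy^2: subtract (2/25y)·f_2 from 2/5xy^2 + 32/5xy + x - 1/2y - 11/2 → 4/25y^3 + 32/5xy + 4/25y^2 + x - 1/10y - 11/2
  leading term y^3: no divisor's leading term divides it; move 4/25y^3 to the remainder.
  leading term xy: subtract (32/25)·f_2 from 32/5xy + 4/25y^2 + x - 1/10y - 11/2 → 68/25y^2 + x + 123/50y + 9/10
  leading term y^2: no divisor's leading term divides it; move 68/25y^2 to the remainder.
  leading term x: no divisor's leading term divides it; move x to the remainder.
  leading term y: no divisor's leading term divides it; move 123/50y to the remainder.
  leading term 1: no divisor's leading term divides it; move 9/10 to the remainder.
  remainder 4/25y^3 + 68/25y^2 + x + 123/50y + 9/10 ≠ 0; add g_3 = 4/25y^3 + 68/25y^2 + x + 123/50y + 9/10 to the basis.

S(f_1,g_3): lcm = x^2y^3. S = -17x^2y^2 + 6xy^3 - 25/4x^3 - 123/8x^2y - 1/2y^3 - 45/8x^2 - 11/2y^2.
  leading term x^2y^2: subtract (17/2y)·f_1 from -17x^2y^2 + 6xy^3 - 25/4x^3 - 123/8x^2y - 1/2y^3 - 45/8x^2 - 11/2y^2 → 6xy^3 - 25/4x^3 - 123/8x^2y + 102xy^2 - 1/2y^3 - 45/8x^2 - 14y^2 - 187/2y
  leading term xy^3: subtract (6/5y^2)·f_2 from 6xy^3 - 25/4x^3 - 123/8x^2y + 102xy^2 - 1/2y^3 - 45/8x^2 - 14y^2 - 187/2y → 12/5y^4 - 25/4x^3 - 123/8x^2y + 102xy^2 + 19/10y^3 - 45/8x^2 - 8y^2 - 187/2y
  leading term y^4: subtract (15y)·g_3 from 12/5y^4 - 25/4x^3 - 123/8x^2y + 102xy^2 + 19/10y^3 - 45/8x^2 - 8y^2 - 187/2y → -25/4x^3 - 123/8x^2y + 102xy^2 - 389/10y^3 - 45/8x^2 - 15xy - 449/10y^2 - 107y
  leading term x^3: no divisor's leading term divides it; move -25/4x^3 to the remainder.
  leading term x^2y: subtract (123/16)·f_1 from -123/8x^2y + 102xy^2 - 389/10y^3 - 45/8x^2 - 15xy - 449/10y^2 - 107y → 102xy^2 - 389/10y^3 - 45/8x^2 + 309/4xy - 449/10y^2 - 1835/16y - 1353/16
  leading term xy^2: subtract (102/5y)·f_2 from 102xy^2 - 389/10y^3 - 45/8x^2 + 309/4xy - 449/10y^2 - 1835/16y - 1353/16 → 19/10y^3 - 45/8x^2 + 309/4xy - 41/10y^2 - 203/16y - 1353/16
  leading term y^3: subtract (95/8)·g_3 from 19/10y^3 - 45/8x^2 + 309/4xy - 41/10y^2 - 203/16y - 1353/16 → -45/8x^2 + 309/4xy - 182/5y^2 - 95/8x - 419/10y - 381/4
  leading term x^2: no divisor's leading term divides it; move -45/8x^2 to the remainder.
  leading term xy: subtract (309/20)·f_2 from 309/4xy - 182/5y^2 - 95/8x - 419/10y - 381/4 → -11/2y^2 - 95/8x - 11y - 18
  leading term y^2: no divisor's leading term divides it; move -11/2y^2 to the remainder.
  leading term x: no divisor's leading term divides it; move -95/8x to the remainder.
  leading term y: no divisor's leading term divides it; move -11y to the remainder.
  leading term 1: no divisor's leading term divides it; move -18 to the remainder.
  remainder -25/4x^3 - 45/8x^2 - 11/2y^2 - 95/8x - 11y - 18 ≠ 0; add g_4 = -25/4x^3 - 45/8x^2 - 11/2y^2 - 95/8x - 11y - 18 to the basis.

S(f_2,g_3): lcm = xy^3. S = -2/5y^4 - 17xy^2 - 2/5y^3 - 25/4x^2 - 123/8xy - y^2 - 45/8x.
  leading term y^4: subtract (-5/2y)·g_3 from -2/5y^4 - 17xy^2 - 2/5y^3 - 25/4x^2 - 123/8xy - y^2 - 45/8x → -17xy^2 + 32/5y^3 - 25/4x^2 - 103/8xy + 103/20y^2 - 45/8x + 9/4y
  leading term xy^2: subtract (-17/5y)·f_2 from -17xy^2 + 32/5y^3 - 25/4x^2 - 103/8xy + 103/20y^2 - 45/8x + 9/4y → -2/5y^3 - 25/4x^2 - 103/8xy - 33/20y^2 - 45/8x - 59/4y
  leading term y^3: subtract (-5/2)·g_3 from -2/5y^3 - 25/4x^2 - 103/8xy - 33/20y^2 - 45/8x - 59/4y → -25/4x^2 - 103/8xy + 103/20y^2 - 25/8x - 43/5y + 9/4
  leading term x^2: no divisor's leading term divides it; move -25/4x^2 to the remainder.
  leading term xy: subtract (-103/40)·f_2 from -103/8xy + 103/20y^2 - 25/8x - 43/5y + 9/4 → -25/8x - 55/4y - 85/8
  leading term x: no divisor's leading term divides it; move -25/8x to the remainder.
  leading term y: no divisor's leading term divides it; move -55/4y to the remainder.
  leading term 1: no divisor's leading term divides it; move -85/8 to the remainder.
  remainder -25/4x^2 - 25/8x - 55/4y - 85/8 ≠ 0; add g_5 = -25/4x^2 - 25/8x - 55/4y - 85/8 to the basis.

The other S-polynomials (S(f_1,g_4), S(f_2,g_4), S(g_3,g_4), S(f_1,g_5), S(f_2,g_5), S(g_3,g_5), S(g_4,g_5)) all reduce to 0 modulo the current basis, so we have a Gröbner basis.
Inter-reduce: drop elements whose leading term is divisible by another's, tail-reduce, and make monic.

G = {y^3 + 17y^2 + 25/4x + 123/8y + 45/8, x^2 + 1/2x + 11/5y + 17/10, xy - 2/5y^2 - 2/5y - 1}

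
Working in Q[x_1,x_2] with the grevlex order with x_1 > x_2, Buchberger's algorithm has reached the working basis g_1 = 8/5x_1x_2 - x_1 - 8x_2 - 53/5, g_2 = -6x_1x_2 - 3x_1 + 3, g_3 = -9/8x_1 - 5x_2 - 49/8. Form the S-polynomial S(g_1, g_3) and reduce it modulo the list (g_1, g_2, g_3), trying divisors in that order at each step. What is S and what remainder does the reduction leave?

lcm(LM(g_1), LM(g_3)) = x_1x_2.
S = (lcm/LT(g_1))·g_1 − (lcm/LT(g_3))·g_3 = -40/9x_2^2 - 5/8x_1 - 94/9x_2 - 53/8.
Reduce S modulo (g_1, g_2, g_3) in that order:
  leading term x_2^2: no divisor's leading term divides it; move -40/9x_2^2 to the remainder.
  leading term x_1: subtract (5/9)·g_3 from -5/8x_1 - 94/9x_2 - 53/8 → -23/3x_2 - 29/9
  leading term x_2: no divisor's leading term divides it; move -23/3x_2 to the remainder.
  leading term 1: no divisor's leading term divides it; move -29/9 to the remainder.
The remainder -40/9x_2^2 - 23/3x_2 - 29/9 is nonzero, so it would be added as the next basis element.

S(g_1, g_3) = -40/9x_2^2 - 5/8x_1 - 94/9x_2 - 53/8; remainder on division = -40/9x_2^2 - 23/3x_2 - 29/9.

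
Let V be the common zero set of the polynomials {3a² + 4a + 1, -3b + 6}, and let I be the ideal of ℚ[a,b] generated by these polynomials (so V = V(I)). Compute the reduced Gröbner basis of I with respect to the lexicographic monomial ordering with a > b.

f_1 = 3a² + 4a + 1, LT = a².
f_2 = -3b + 6, LT = b.

The S-polynomials (S(f_1,f_2)) all reduce to 0 modulo the current basis, so we have a Gröbner basis.

G = {a² + 4/3a + ⅓, b - 2}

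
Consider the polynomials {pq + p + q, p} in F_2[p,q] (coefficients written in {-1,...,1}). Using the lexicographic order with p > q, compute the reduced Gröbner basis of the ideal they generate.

G = {p, q}

f_1 = pq + p + q, LT = pq.
f_2 = p, LT = p.

S(f_1,f_2): lcm = pq. S = p + q.
  leading term p: subtract (1)·f_2 from p + q → q
  leading term q: no divisor's leading term divides it; move q to the remainder.
  remainder q ≠ 0; add g_3 = q to the basis.

The other S-polynomials (S(f_1,g_3), S(f_2,g_3)) all reduce to 0 modulo the current basis, so we have a Gröbner basis.
Inter-reduce: drop elements whose leading term is divisible by another's, tail-reduce, and make monic.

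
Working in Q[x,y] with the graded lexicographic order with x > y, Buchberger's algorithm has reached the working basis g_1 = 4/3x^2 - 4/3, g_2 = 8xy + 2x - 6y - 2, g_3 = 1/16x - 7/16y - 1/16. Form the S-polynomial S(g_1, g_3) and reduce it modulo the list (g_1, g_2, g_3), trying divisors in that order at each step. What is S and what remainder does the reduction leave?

S(g_1, g_3) = 7xy + x - 1; remainder on division = 0.

lcm(LM(g_1), LM(g_3)) = x^2.
S = (lcm/LT(g_1))·g_1 − (lcm/LT(g_3))·g_3 = 7xy + x - 1.
Reduce S modulo (g_1, g_2, g_3) in that order:
  leading term xy: subtract (7/8)·g_2 from 7xy + x - 1 → -3/4x + 21/4y + 3/4
  leading term x: subtract (-12)·g_3 from -3/4x + 21/4y + 3/4 → 0
The remainder is 0, so this S-polynomial contributes no new basis element.
This is the inner loop of Buchberger's algorithm — each nonzero remainder becomes a new basis element.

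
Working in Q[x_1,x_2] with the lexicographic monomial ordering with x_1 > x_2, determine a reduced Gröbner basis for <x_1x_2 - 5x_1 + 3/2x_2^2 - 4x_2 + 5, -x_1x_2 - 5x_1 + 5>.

f_1 = x_1x_2 - 5x_1 + 3/2x_2^2 - 4x_2 + 5, LT = x_1x_2.
f_2 = -x_1x_2 - 5x_1 + 5, LT = x_1x_2.

S(f_1,f_2): lcm = x_1x_2. S = -10x_1 + 3/2x_2^2 - 4x_2 + 10.
  reduce S modulo (f_1, f_2):
  remainder -10x_1 + 3/2x_2^2 - 4x_2 + 10 ≠ 0; add g_3 = -10x_1 + 3/2x_2^2 - 4x_2 + 10 to the basis.

S(f_1,g_3): lcm = x_1x_2. S = -5x_1 + 3/20x_2^3 + 11/10x_2^2 - 3x_2 + 5.
  reduce S modulo (f_1, f_2, g_3):
  remainder 3/20x_2^3 + 7/20x_2^2 - x_2 ≠ 0; add g_4 = 3/20x_2^3 + 7/20x_2^2 - x_2 to the basis.

The other S-polynomials (S(f_2,g_3), S(f_1,g_4), S(f_2,g_4), S(g_3,g_4)) all reduce to 0 modulo the current basis, so we have a Gröbner basis.
Inter-reduce: drop elements whose leading term is divisible by another's, tail-reduce, and make monic.

G = {x_1 - 3/20x_2^2 + 2/5x_2 - 1, x_2^3 + 7/3x_2^2 - 20/3x_2}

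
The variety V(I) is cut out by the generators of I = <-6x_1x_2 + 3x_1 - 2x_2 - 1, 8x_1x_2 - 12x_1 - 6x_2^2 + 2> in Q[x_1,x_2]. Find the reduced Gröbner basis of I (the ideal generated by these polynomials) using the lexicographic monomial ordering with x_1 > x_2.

f_1 = -6x_1x_2 + 3x_1 - 2x_2 - 1, LT = x_1x_2.
f_2 = 8x_1x_2 - 12x_1 - 6x_2^2 + 2, LT = x_1x_2.

S(f_1,f_2): lcm = x_1x_2. S = x_1 + 3/4x_2^2 + 1/3x_2 - 1/12.
  leading term x_1: no divisor's leading term divides it; move x_1 to the remainder.
  leading term x_2^2: no divisor's leading term divides it; move 3/4x_2^2 to the remainder.
  leading term x_2: no divisor's leading term divides it; move 1/3x_2 to the remainder.
  leading term 1: no divisor's leading term divides it; move -1/12 to the remainder.
  remainder x_1 + 3/4x_2^2 + 1/3x_2 - 1/12 ≠ 0; add g_3 = x_1 + 3/4x_2^2 + 1/3x_2 - 1/12 to the basis.

S(f_1,g_3): lcm = x_1x_2. S = -1/2x_1 - 3/4x_2^3 - 1/3x_2^2 + 5/12x_2 + 1/6.
  leading term x_1: subtract (-1/2)·g_3 from -1/2x_1 - 3/4x_2^3 - 1/3x_2^2 + 5/12x_2 + 1/6 → -3/4x_2^3 + 1/24x_2^2 + 7/12x_2 + 1/8
  leading term x_2^3: no divisor's leading term divides it; move -3/4x_2^3 to the remainder.
  leading term x_2^2: no divisor's leading term divides it; move 1/24x_2^2 to the remainder.
  leading term x_2: no divisor's leading term divides it; move 7/12x_2 to the remainder.
  leading term 1: no divisor's leading term divides it; move 1/8 to the remainder.
  remainder -3/4x_2^3 + 1/24x_2^2 + 7/12x_2 + 1/8 ≠ 0; add g_4 = -3/4x_2^3 + 1/24x_2^2 + 7/12x_2 + 1/8 to the basis.

S(f_2,g_3): lcm = x_1x_2. S = -3/2x_1 - 3/4x_2^3 - 13/12x_2^2 + 1/12x_2 + 1/4.
  leading term x_1: subtract (-3/2)·g_3 from -3/2x_1 - 3/4x_2^3 - 13/12x_2^2 + 1/12x_2 + 1/4 → -3/4x_2^3 + 1/24x_2^2 + 7/12x_2 + 1/8
  leading term x_2^3: subtract (1)·g_4 from -3/4x_2^3 + 1/24x_2^2 + 7/12x_2 + 1/8 → 0
  remainder 0.

S(f_1,g_4): lcm = x_1x_2^3. S = -4/9x_1x_2^2 + 7/9x_1x_2 + 1/6x_1 + 1/3x_2^3 + 1/6x_2^2.
  leading term x_1x_2^2: subtract (2/27x_2)·f_1 from -4/9x_1x_2^2 + 7/9x_1x_2 + 1/6x_1 + 1/3x_2^3 + 1/6x_2^2 → 5/9x_1x_2 + 1/6x_1 + 1/3x_2^3 + 17/54x_2^2 + 2/27x_2
  leading term x_1x_2: subtract (-5/54)·f_1 from 5/9x_1x_2 + 1/6x_1 + 1/3x_2^3 + 17/54x_2^2 + 2/27x_2 → 4/9x_1 + 1/3x_2^3 + 17/54x_2^2 - 1/9x_2 - 5/54
  leading term x_1: subtract (4/9)·g_3 from 4/9x_1 + 1/3x_2^3 + 17/54x_2^2 - 1/9x_2 - 5/54 → 1/3x_2^3 - 1/54x_2^2 - 7/27x_2 - 1/18
  leading term x_2^3: subtract (-4/9)·g_4 from 1/3x_2^3 - 1/54x_2^2 - 7/27x_2 - 1/18 → 0
  remainder 0.

S(f_2,g_4): lcm = x_1x_2^3. S = -13/9x_1x_2^2 + 7/9x_1x_2 + 1/6x_1 - 3/4x_2^4 + 1/4x_2^2.
  leading term x_1x_2^2: subtract (13/54x_2)·f_1 from -13/9x_1x_2^2 + 7/9x_1x_2 + 1/6x_1 - 3/4x_2^4 + 1/4x_2^2 → 1/18x_1x_2 + 1/6x_1 - 3/4x_2^4 + 79/108x_2^2 + 13/54x_2
  leading term x_1x_2: subtract (-1/108)·f_1 from 1/18x_1x_2 + 1/6x_1 - 3/4x_2^4 + 79/108x_2^2 + 13/54x_2 → 7/36x_1 - 3/4x_2^4 + 79/108x_2^2 + 2/9x_2 - 1/108
  leading term x_1: subtract (7/36)·g_3 from 7/36x_1 - 3/4x_2^4 + 79/108x_2^2 + 2/9x_2 - 1/108 → -3/4x_2^4 + 253/432x_2^2 + 17/108x_2 + 1/144
  leading term x_2^4: subtract (x_2)·g_4 from -3/4x_2^4 + 253/432x_2^2 + 17/108x_2 + 1/144 → -1/24x_2^3 + 1/432x_2^2 + 7/216x_2 + 1/144
  leading term x_2^3: subtract (1/18)·g_4 from -1/24x_2^3 + 1/432x_2^2 + 7/216x_2 + 1/144 → 0
  remainder 0.

S(g_3,g_4): leading monomials are coprime, so the S-polynomial reduces to 0 (Buchberger's first criterion).
Every S-polynomial of the final basis reduces to 0, so we have a Gröbner basis.
Inter-reduce: drop elements whose leading term is divisible by another's, tail-reduce, and make monic.

G = {x_1 + 3/4x_2^2 + 1/3x_2 - 1/12, x_2^3 - 1/18x_2^2 - 7/9x_2 - 1/6}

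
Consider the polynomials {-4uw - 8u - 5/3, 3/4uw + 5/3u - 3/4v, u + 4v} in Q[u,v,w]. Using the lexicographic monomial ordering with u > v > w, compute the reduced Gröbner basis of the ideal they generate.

f_1 = -4uw - 8u - 5/3, LT = uw.
f_2 = 3/4uw + 5/3u - 3/4v, LT = uw.
f_3 = u + 4v, LT = u.

S(f_1,f_2): lcm = uw. S = -2/9u + v + 5/12.
  reduce S modulo (f_1, f_2, f_3):
  remainder 17/9v + 5/12 ≠ 0; add g_4 = 17/9v + 5/12 to the basis.

S(f_1,f_3): lcm = uw. S = 2u - 4vw + 5/12.
  reduce S modulo (f_1, f_2, f_3, g_4):
  remainder 15/17w + 445/204 ≠ 0; add g_5 = 15/17w + 445/204 to the basis.

The other S-polynomials (S(f_2,f_3), S(f_1,g_4), S(f_2,g_4), S(f_3,g_4), S(f_1,g_5), S(f_2,g_5), S(f_3,g_5), S(g_4,g_5)) all reduce to 0 modulo the current basis, so we have a Gröbner basis.
Inter-reduce: drop elements whose leading term is divisible by another's, tail-reduce, and make monic.

G = {u - 15/17, v + 15/68, w + 89/36}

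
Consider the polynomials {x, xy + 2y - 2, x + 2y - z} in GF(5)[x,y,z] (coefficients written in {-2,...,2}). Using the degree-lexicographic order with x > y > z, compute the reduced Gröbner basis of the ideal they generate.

G = {x, y - 1, z - 2}

Buchberger's algorithm terminates because the ascending chain of leading-term ideals stabilizes.

f_1 = x, LT = x.
f_2 = xy + 2y - 2, LT = xy.
f_3 = x + 2y - z, LT = x.

S(f_1,f_2): lcm = xy. S = -2y + 2.
  leading term y: no divisor's leading term divides it; move -2y to the remainder.
  leading term 1: no divisor's leading term divides it; move 2 to the remainder.
  remainder -2y + 2 ≠ 0; add g_4 = -2y + 2 to the basis.

S(f_1,f_3): lcm = x. S = -2y + z.
  leading term y: subtract (1)·g_4 from -2y + z → z - 2
  leading term z: no divisor's leading term divides it; move z to the remainder.
  leading term 1: no divisor's leading term divides it; move -2 to the remainder.
  remainder z - 2 ≠ 0; add g_5 = z - 2 to the basis.

The other S-polynomials (S(f_2,f_3), S(f_1,g_4), S(f_2,g_4), S(f_3,g_4), S(f_1,g_5), S(f_2,g_5), S(f_3,g_5), S(g_4,g_5)) all reduce to 0 modulo the current basis, so we have a Gröbner basis.
Inter-reduce: drop elements whose leading term is divisible by another's, tail-reduce, and make monic.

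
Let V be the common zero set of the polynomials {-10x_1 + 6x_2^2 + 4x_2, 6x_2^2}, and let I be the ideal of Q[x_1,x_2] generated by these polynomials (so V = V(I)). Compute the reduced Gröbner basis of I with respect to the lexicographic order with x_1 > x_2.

G = {x_1 - 2/5x_2, x_2^2}

f_1 = -10x_1 + 6x_2^2 + 4x_2, LT = x_1.
f_2 = 6x_2^2, LT = x_2^2.

The S-polynomials (S(f_1,f_2)) all reduce to 0 modulo the current basis, so we have a Gröbner basis.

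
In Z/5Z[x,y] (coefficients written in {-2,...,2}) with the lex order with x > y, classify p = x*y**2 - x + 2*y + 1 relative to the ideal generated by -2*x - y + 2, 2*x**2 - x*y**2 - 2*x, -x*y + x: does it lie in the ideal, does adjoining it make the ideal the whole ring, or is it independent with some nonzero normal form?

x*y**2 - x + 2*y + 1 lies in I (it reduces to 0).

First compute the reduced Gröbner basis of I by Buchberger's algorithm.
f_1 = -2*x - y + 2, LT = x.
f_2 = 2*x**2 - x*y**2 - 2*x, LT = x**2.
f_3 = -x*y + x, LT = x*y.

S(f_1,f_2): lcm = x**2. S = -2*x*y**2 - 2*x*y.
  reduce S modulo (f_1, f_2, f_3):
  remainder y**3 - y**2 - 2*y ≠ 0; add h_4 = y**3 - y**2 - 2*y to the basis.

S(f_1,f_3): lcm = x*y. S = x - 2*y**2 - y.
  reduce S modulo (f_1, f_2, f_3, h_4):
  remainder -2*y**2 + y + 1 ≠ 0; add h_5 = -2*y**2 + y + 1 to the basis.

S(f_2,f_3): lcm = x**2*y. S = x**2 + 2*x*y**3 - x*y.
  reduce S modulo (f_1, f_2, f_3, h_4, h_5):
  remainder -2*y - 1 ≠ 0; add h_6 = -2*y - 1 to the basis.

The other S-polynomials (S(f_1,h_4), S(f_2,h_4), S(f_3,h_4), S(f_1,h_5), S(f_2,h_5), S(f_3,h_5), S(h_4,h_5), S(f_1,h_6), S(f_2,h_6), S(f_3,h_6), S(h_4,h_6), S(h_5,h_6)) all reduce to 0 modulo the current basis, so we have a Gröbner basis.
Inter-reduce: drop elements whose leading term is divisible by another's, tail-reduce, and make monic.
Reduced Gröbner basis: {x, y - 2}.
Label its elements g_1 = x, g_2 = y - 2.

Reduce p = x*y**2 - x + 2*y + 1 modulo G:
  leading term x*y**2: subtract (y**2)·g_1 from x*y**2 - x + 2*y + 1 → -x + 2*y + 1
  leading term x: subtract (-1)·g_1 from -x + 2*y + 1 → 2*y + 1
  leading term y: subtract (2)·g_2 from 2*y + 1 → 0
  normal form = 0.
Since the normal form is 0, p ∈ I.

The remainder on division by a Gröbner basis is unique — it is the normal form.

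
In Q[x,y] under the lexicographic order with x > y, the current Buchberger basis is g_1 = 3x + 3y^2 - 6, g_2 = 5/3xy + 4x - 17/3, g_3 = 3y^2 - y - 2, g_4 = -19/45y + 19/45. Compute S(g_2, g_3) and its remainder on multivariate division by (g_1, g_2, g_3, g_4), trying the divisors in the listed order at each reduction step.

lcm(LM(g_2), LM(g_3)) = xy^2.
S = (lcm/LT(g_2))·g_2 − (lcm/LT(g_3))·g_3 = 41/15xy + 2/3x - 17/5y.
Reduce S modulo (g_1, g_2, g_3, g_4) in that order:
  leading term xy: subtract (41/45y)·g_1 from 41/15xy + 2/3x - 17/5y → 2/3x - 41/15y^3 + 31/15y
  leading term x: subtract (2/9)·g_1 from 2/3x - 41/15y^3 + 31/15y → -41/15y^3 - 2/3y^2 + 31/15y + 4/3
  leading term y^3: subtract (-41/45y)·g_3 from -41/15y^3 - 2/3y^2 + 31/15y + 4/3 → -71/45y^2 + 11/45y + 4/3
  leading term y^2: subtract (-71/135)·g_3 from -71/45y^2 + 11/45y + 4/3 → -38/135y + 38/135
  leading term y: subtract (2/3)·g_4 from -38/135y + 38/135 → 0
The remainder is 0, so this S-polynomial contributes no new basis element.

S(g_2, g_3) = 41/15xy + 2/3x - 17/5y; remainder on division = 0.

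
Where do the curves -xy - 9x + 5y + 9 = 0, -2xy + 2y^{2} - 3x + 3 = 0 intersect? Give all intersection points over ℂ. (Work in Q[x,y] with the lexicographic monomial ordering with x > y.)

Compute a lex Gröbner basis by Buchberger's algorithm.
f_1 = -xy - 9x + 5y + 9, LT = xy.
f_2 = -2xy - 3x + 2y^{2} + 3, LT = xy.

S(f_1,f_2): lcm = xy. S = \tfrac{15}{2}x + y^{2} - 5y - \tfrac{15}{2}.
  reduce S modulo (f_1, f_2):
  remainder \tfrac{15}{2}x + y^{2} - 5y - \tfrac{15}{2} ≠ 0; add h_3 = \tfrac{15}{2}x + y^{2} - 5y - \tfrac{15}{2} to the basis.

S(f_1,h_3): lcm = xy. S = 9x - \tfrac{2}{15}y^{3} + \tfrac{2}{3}y^{2} - 4y - 9.
  reduce S modulo (f_1, f_2, h_3):
  remainder -\tfrac{2}{15}y^{3} - \tfrac{8}{15}y^{2} + 2y ≠ 0; add h_4 = -\tfrac{2}{15}y^{3} - \tfrac{8}{15}y^{2} + 2y to the basis.

The other S-polynomials (S(f_2,h_3), S(f_1,h_4), S(f_2,h_4), S(h_3,h_4)) all reduce to 0 modulo the current basis, so we have a Gröbner basis.
Inter-reduce: drop elements whose leading term is divisible by another's, tail-reduce, and make monic.
Reduced Gröbner basis: {x + \tfrac{2}{15}y^{2} - \tfrac{2}{3}y - 1, y^{3} + 4y^{2} - 15y}.

From the last basis element, y^{3} + 4y^{2} - 15y = 0, so y takes values in {0, -2 + sqrt(19), -sqrt(19) - 2}. Each choice, substituted upward through the basis, yields the corresponding point(s) of the solution set.
  y = 0: the earlier basis element becomes x - 1 = 0, giving x = 1 — point (1, 0).
  y = -2 + sqrt(19): the earlier basis element becomes x - 6*sqrt(19)/5 + 17/5 = 0, giving x = -17/5 + 6*sqrt(19)/5 — point (-17/5 + 6*sqrt(19)/5, -2 + sqrt(19)).
  y = -sqrt(19) - 2: the earlier basis element becomes x + 17/5 + 6*sqrt(19)/5 = 0, giving x = -6*sqrt(19)/5 - 17/5 — point (-6*sqrt(19)/5 - 17/5, -sqrt(19) - 2).
This is the nonlinear analogue of row-reducing a linear system.

{(1, 0), (-17/5 + 6*sqrt(19)/5, -2 + sqrt(19)), (-6*sqrt(19)/5 - 17/5, -sqrt(19) - 2)}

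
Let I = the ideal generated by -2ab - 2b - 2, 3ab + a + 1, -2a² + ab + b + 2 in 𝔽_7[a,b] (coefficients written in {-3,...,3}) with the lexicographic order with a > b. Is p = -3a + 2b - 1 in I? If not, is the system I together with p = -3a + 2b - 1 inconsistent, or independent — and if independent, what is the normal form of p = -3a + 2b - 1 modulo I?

First compute the reduced Gröbner basis of I by Buchberger's algorithm.
f_1 = -2ab - 2b - 2, LT = ab.
f_2 = 3ab + a + 1, LT = ab.
f_3 = -2a² + ab + b + 2, LT = a².

S(f_1,f_2): lcm = ab. S = 2a + b + 3.
  leading term a: no divisor's leading term divides it; move 2a to the remainder.
  leading term b: no divisor's leading term divides it; move b to the remainder.
  leading term 1: no divisor's leading term divides it; move 3 to the remainder.
  remainder 2a + b + 3 ≠ 0; add h_4 = 2a + b + 3 to the basis.

S(f_1,f_3): lcm = a²b. S = -3ab² + ab + a - 3b² + b.
  leading term ab²: subtract (-2b)·f_1 from -3ab² + ab + a - 3b² + b → ab + a - 3b
  leading term ab: subtract (3)·f_1 from ab + a - 3b → a + 3b - 1
  leading term a: subtract (-3)·h_4 from a + 3b - 1 → -b + 1
  leading term b: no divisor's leading term divides it; move -b to the remainder.
  leading term 1: no divisor's leading term divides it; move 1 to the remainder.
  remainder -b + 1 ≠ 0; add h_5 = -b + 1 to the basis.

The other S-polynomials (S(f_2,f_3), S(f_1,h_4), S(f_2,h_4), S(f_3,h_4), S(f_1,h_5), S(f_2,h_5), S(f_3,h_5), S(h_4,h_5)) all reduce to 0 modulo the current basis, so we have a Gröbner basis.
Inter-reduce: drop elements whose leading term is divisible by another's, tail-reduce, and make monic.
Reduced Gröbner basis: {a + 2, b - 1}.
Label its elements g_1 = a + 2, g_2 = b - 1.

Reduce p = -3a + 2b - 1 modulo G:
  leading term a: subtract (-3)·g_1 from -3a + 2b - 1 → 2b - 2
  leading term b: subtract (2)·g_2 from 2b - 2 → 0
  normal form = 0.
Since the normal form is 0, p ∈ I.

-3a + 2b - 1 lies in I (it reduces to 0).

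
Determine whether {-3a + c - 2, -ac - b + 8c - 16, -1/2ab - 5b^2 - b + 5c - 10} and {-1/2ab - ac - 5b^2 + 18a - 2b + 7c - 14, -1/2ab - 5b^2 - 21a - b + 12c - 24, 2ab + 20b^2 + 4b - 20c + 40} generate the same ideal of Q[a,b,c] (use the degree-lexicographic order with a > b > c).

Two ideals are equal iff their reduced Gröbner bases coincide (the reduced basis is unique for a fixed ordering).
Buchberger on the first generating set:
f_1 = -3a + c - 2, LT = a.
f_2 = -ac - b + 8c - 16, LT = ac.
f_3 = -1/2ab - 5b^2 - b + 5c - 10, LT = ab.

S(f_1,f_2): lcm = ac. S = -1/3c^2 - b + 26/3c - 16.
  reduce S modulo (f_1, f_2, f_3):
  remainder -1/3c^2 - b + 26/3c - 16 ≠ 0; add g_4 = -1/3c^2 - b + 26/3c - 16 to the basis.

S(f_1,f_3): lcm = ab. S = -10b^2 - 1/3bc - 4/3b + 10c - 20.
  reduce S modulo (f_1, f_2, f_3, g_4):
  remainder -10b^2 - 1/3bc - 4/3b + 10c - 20 ≠ 0; add g_5 = -10b^2 - 1/3bc - 4/3b + 10c - 20 to the basis.

The other S-polynomials (S(f_2,f_3), S(f_1,g_4), S(f_2,g_4), S(f_3,g_4), S(f_1,g_5), S(f_2,g_5), S(f_3,g_5), S(g_4,g_5)) all reduce to 0 modulo the current basis, so we have a Gröbner basis.
Inter-reduce: drop elements whose leading term is divisible by another's, tail-reduce, and make monic.
Reduced Gröbner basis: {b^2 + 1/30bc + 2/15b - c + 2, c^2 + 3b - 26c + 48, a - 1/3c + 2/3}.

Buchberger on the second generating set:
h_1 = -1/2ab - ac - 5b^2 + 18a - 2b + 7c - 14, LT = ab.
h_2 = -1/2ab - 5b^2 - 21a - b + 12c - 24, LT = ab.
h_3 = 2ab + 20b^2 + 4b - 20c + 40, LT = ab.

S(h_1,h_2): lcm = ab. S = 2ac - 78a + 2b + 10c - 20.
  reduce S modulo (h_1, h_2, h_3):
  remainder 2ac - 78a + 2b + 10c - 20 ≠ 0; add k_4 = 2ac - 78a + 2b + 10c - 20 to the basis.

S(h_1,h_3): lcm = ab. S = 2ac - 36a + 2b - 4c + 8.
  reduce S modulo (h_1, h_2, h_3, k_4):
  remainder 42a - 14c + 28 ≠ 0; add k_5 = 42a - 14c + 28 to the basis.

S(h_1,k_4): lcm = abc. S = 2ac^2 + 10b^2c + 39ab - 36ac - b^2 - bc - 14c^2 + 10b + 28c.
  reduce S modulo (h_1, h_2, h_3, k_4, k_5):
  remainder 10b^2c - 391b^2 - 3bc - 24c^2 - 110b + 774c - 1452 ≠ 0; add k_6 = 10b^2c - 391b^2 - 3bc - 24c^2 - 110b + 774c - 1452 to the basis.

S(h_3,k_4): lcm = abc. S = 10b^2c + 39ab - b^2 - 3bc - 10c^2 + 10b + 20c.
  reduce S modulo (h_1, h_2, h_3, k_4, k_5, k_6):
  remainder 14c^2 + 42b - 364c + 672 ≠ 0; add k_7 = 14c^2 + 42b - 364c + 672 to the basis.

S(h_1,k_5): lcm = ab. S = 2ac + 10b^2 + 1/3bc - 36a + 10/3b - 14c + 28.
  reduce S modulo (h_1, h_2, h_3, k_4, k_5, k_6, k_7):
  remainder 10b^2 + 1/3bc + 4/3b - 10c + 20 ≠ 0; add k_8 = 10b^2 + 1/3bc + 4/3b - 10c + 20 to the basis.

The other S-polynomials (S(h_2,h_3), S(h_2,k_4), S(h_2,k_5), S(h_3,k_5), S(k_4,k_5), S(h_1,k_6), S(h_2,k_6), S(h_3,k_6), S(k_4,k_6), S(k_5,k_6), S(h_1,k_7), S(h_2,k_7), S(h_3,k_7), S(k_4,k_7), S(k_5,k_7), S(k_6,k_7), S(h_1,k_8), S(h_2,k_8), S(h_3,k_8), S(k_4,k_8), S(k_5,k_8), S(k_6,k_8), S(k_7,k_8)) all reduce to 0 modulo the current basis, so we have a Gröbner basis.
Inter-reduce: drop elements whose leading term is divisible by another's, tail-reduce, and make monic.
Reduced Gröbner basis: {b^2 + 1/30bc + 2/15b - c + 2, c^2 + 3b - 26c + 48, a - 1/3c + 2/3}.

Same reduced basis, so the two generating sets span the same ideal.

Yes, the ideals are equal.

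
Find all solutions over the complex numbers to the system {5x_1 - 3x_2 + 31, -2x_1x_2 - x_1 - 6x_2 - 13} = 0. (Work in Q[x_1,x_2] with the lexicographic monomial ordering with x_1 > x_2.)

{(-5, 2), (-9/2, 17/6)}

Compute a lex Gröbner basis by Buchberger's algorithm.
f_1 = 5x_1 - 3x_2 + 31, LT = x_1.
f_2 = -2x_1x_2 - x_1 - 6x_2 - 13, LT = x_1x_2.

S(f_1,f_2): lcm = x_1x_2. S = -1/2x_1 - 3/5x_2^2 + 16/5x_2 - 13/2.
  leading term x_1: subtract (-1/10)·f_1 from -1/2x_1 - 3/5x_2^2 + 16/5x_2 - 13/2 → -3/5x_2^2 + 29/10x_2 - 17/5
  leading term x_2^2: no divisor's leading term divides it; move -3/5x_2^2 to the remainder.
  leading term x_2: no divisor's leading term divides it; move 29/10x_2 to the remainder.
  leading term 1: no divisor's leading term divides it; move -17/5 to the remainder.
  remainder -3/5x_2^2 + 29/10x_2 - 17/5 ≠ 0; add h_3 = -3/5x_2^2 + 29/10x_2 - 17/5 to the basis.

The other S-polynomials (S(f_1,h_3), S(f_2,h_3)) all reduce to 0 modulo the current basis, so we have a Gröbner basis.
Inter-reduce: drop elements whose leading term is divisible by another's, tail-reduce, and make monic.
Reduced Gröbner basis: {x_1 - 3/5x_2 + 31/5, x_2^2 - 29/6x_2 + 17/3}.

From the last basis element, x_2^2 - 29/6x_2 + 17/3 = 0, so x_2 takes values in {2, 17/6}. Each choice, substituted upward through the basis, yields the corresponding point(s) of the solution set.
  x_2 = 2: the earlier basis element becomes x_1 + 5 = 0, giving x_1 = -5 — point (-5, 2).
  x_2 = 17/6: the earlier basis element becomes x_1 + 9/2 = 0, giving x_1 = -9/2 — point (-9/2, 17/6).
Check: every point annihilates each of the original generators.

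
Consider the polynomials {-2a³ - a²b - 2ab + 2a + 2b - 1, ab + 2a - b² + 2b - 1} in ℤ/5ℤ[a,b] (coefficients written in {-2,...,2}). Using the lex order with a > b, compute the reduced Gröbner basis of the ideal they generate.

The reduced Gröbner basis is the canonical form of the ideal for this ordering.

f_1 = -2a³ - a²b - 2ab + 2a + 2b - 1, LT = a³.
f_2 = ab + 2a - b² + 2b - 1, LT = ab.

S(f_1,f_2): lcm = a³b. S = -2a³ - a²b² - 2a²b + a² + ab² - ab - b² - 2b.
  leading term a³: subtract (1)·f_1 from -2a³ - a²b² - 2a²b + a² + ab² - ab - b² - 2b → -a²b² - a²b + a² + ab² + ab - 2a - b² + b + 1
  leading term a²b²: subtract (-ab)·f_2 from -a²b² - a²b + a² + ab² + ab - 2a - b² + b + 1 → a²b + a² - ab³ - 2ab² - 2a - b² + b + 1
  leading term a²b: subtract (a)·f_2 from a²b + a² - ab³ - 2ab² - 2a - b² + b + 1 → -a² - ab³ - ab² - 2ab - a - b² + b + 1
  leading term a²: no divisor's leading term divides it; move -a² to the remainder.
  leading term ab³: subtract (-b²)·f_2 from -ab³ - ab² - 2ab - a - b² + b + 1 → ab² - 2ab - a - b⁴ + 2b³ - 2b² + b + 1
  leading term ab²: subtract (b)·f_2 from ab² - 2ab - a - b⁴ + 2b³ - 2b² + b + 1 → ab - a - b⁴ - 2b³ + b² + 2b + 1
  leading term ab: subtract (1)·f_2 from ab - a - b⁴ - 2b³ + b² + 2b + 1 → 2a - b⁴ - 2b³ + 2b² + 2
  leading term a: no divisor's leading term divides it; move 2a to the remainder.
  leading term b⁴: no divisor's leading term divides it; move -b⁴ to the remainder.
  leading term b³: no divisor's leading term divides it; move -2b³ to the remainder.
  leading term b²: no divisor's leading term divides it; move 2b² to the remainder.
  leading term 1: no divisor's leading term divides it; move 2 to the remainder.
  remainder -a² + 2a - b⁴ - 2b³ + 2b² + 2 ≠ 0; add g_3 = -a² + 2a - b⁴ - 2b³ + 2b² + 2 to the basis.

S(f_1,g_3): lcm = a³. S = -2a²b + 2a² - ab⁴ - 2ab³ + 2ab² + ab + a - b - 2.
  leading term a²b: subtract (-2a)·f_2 from -2a²b + 2a² - ab⁴ - 2ab³ + 2ab² + ab + a - b - 2 → a² - ab⁴ - 2ab³ - a - b - 2
  leading term a²: subtract (-1)·g_3 from a² - ab⁴ - 2ab³ - a - b - 2 → -ab⁴ - 2ab³ + a - b⁴ - 2b³ + 2b² - b
  leading term ab⁴: subtract (-b³)·f_2 from -ab⁴ - 2ab³ + a - b⁴ - 2b³ + 2b² - b → a - b⁵ + b⁴ + 2b³ + 2b² - b
  leading term a: no divisor's leading term divides it; move a to the remainder.
  leading term b⁵: no divisor's leading term divides it; move -b⁵ to the remainder.
  leading term b⁴: no divisor's leading term divides it; move b⁴ to the remainder.
  leading term b³: no divisor's leading term divides it; move 2b³ to the remainder.
  leading term b²: no divisor's leading term divides it; move 2b² to the remainder.
  leading term b: no divisor's leading term divides it; move -b to the remainder.
  remainder a - b⁵ + b⁴ + 2b³ + 2b² - b ≠ 0; add g_4 = a - b⁵ + b⁴ + 2b³ + 2b² - b to the basis.

S(f_1,g_4): lcm = a³. S = a²b⁵ - a²b⁴ - 2a²b³ - 2a²b² - a²b + ab - a - b - 2.
  leading term a²b⁵: subtract (ab⁴)·f_2 from a²b⁵ - a²b⁴ - 2a²b³ - 2a²b² - a²b + ab - a - b - 2 → 2a²b⁴ - 2a²b³ - 2a²b² - a²b + ab⁶ - 2ab⁵ + ab⁴ + ab - a - b - 2
  leading term a²b⁴: subtract (2ab³)·f_2 from 2a²b⁴ - 2a²b³ - 2a²b² - a²b + ab⁶ - 2ab⁵ + ab⁴ + ab - a - b - 2 → -a²b³ - 2a²b² - a²b + ab⁶ + 2ab⁴ + 2ab³ + ab - a - b - 2
  leading term a²b³: subtract (-ab²)·f_2 from -a²b³ - 2a²b² - a²b + ab⁶ + 2ab⁴ + 2ab³ + ab - a - b - 2 → -a²b + ab⁶ + ab⁴ - ab³ - ab² + ab - a - b - 2
  leading term a²b: subtract (-a)·f_2 from -a²b + ab⁶ + ab⁴ - ab³ - ab² + ab - a - b - 2 → 2a² + ab⁶ + ab⁴ - ab³ - 2ab² - 2ab - 2a - b - 2
  leading term a²: subtract (-2)·g_3 from 2a² + ab⁶ + ab⁴ - ab³ - 2ab² - 2ab - 2a - b - 2 → ab⁶ + ab⁴ - ab³ - 2ab² - 2ab + 2a - 2b⁴ + b³ - b² - b + 2
  leading term ab⁶: subtract (b⁵)·f_2 from ab⁶ + ab⁴ - ab³ - 2ab² - 2ab + 2a - 2b⁴ + b³ - b² - b + 2 → -2ab⁵ + ab⁴ - ab³ - 2ab² - 2ab + 2a + b⁷ - 2b⁶ + b⁵ - 2b⁴ + b³ - b² - b + 2
  leading term ab⁵: subtract (-2b⁴)·f_2 from -2ab⁵ + ab⁴ - ab³ - 2ab² - 2ab + 2a + b⁷ - 2b⁶ + b⁵ - 2b⁴ + b³ - b² - b + 2 → -ab³ - 2ab² - 2ab + 2a + b⁷ + b⁶ + b⁴ + b³ - b² - b + 2
  leading term ab³: subtract (-b²)·f_2 from -ab³ - 2ab² - 2ab + 2a + b⁷ + b⁶ + b⁴ + b³ - b² - b + 2 → -2ab + 2a + b⁷ + b⁶ - 2b³ - 2b² - b + 2
  leading term ab: subtract (-2)·f_2 from -2ab + 2a + b⁷ + b⁶ - 2b³ - 2b² - b + 2 → a + b⁷ + b⁶ - 2b³ + b² - 2b
  leading term a: subtract (1)·g_4 from a + b⁷ + b⁶ - 2b³ + b² - 2b → b⁷ + b⁶ + b⁵ - b⁴ + b³ - b² - b
  leading term b⁷: no divisor's leading term divides it; move b⁷ to the remainder.
  leading term b⁶: no divisor's leading term divides it; move b⁶ to the remainder.
  leading term b⁵: no divisor's leading term divides it; move b⁵ to the remainder.
  leading term b⁴: no divisor's leading term divides it; move -b⁴ to the remainder.
  leading term b³: no divisor's leading term divides it; move b³ to the remainder.
  leading term b²: no divisor's leading term divides it; move -b² to the remainder.
  leading term b: no divisor's leading term divides it; move -b to the remainder.
  remainder b⁷ + b⁶ + b⁵ - b⁴ + b³ - b² - b ≠ 0; add g_5 = b⁷ + b⁶ + b⁵ - b⁴ + b³ - b² - b to the basis.

S(f_2,g_4): lcm = ab. S = 2a + b⁶ - b⁵ - 2b⁴ - 2b³ + 2b - 1.
  leading term a: subtract (2)·g_4 from 2a + b⁶ - b⁵ - 2b⁴ - 2b³ + 2b - 1 → b⁶ + b⁵ + b⁴ - b³ + b² - b - 1
  leading term b⁶: no divisor's leading term divides it; move b⁶ to the remainder.
  leading term b⁵: no divisor's leading term divides it; move b⁵ to the remainder.
  leading term b⁴: no divisor's leading term divides it; move b⁴ to the remainder.
  leading term b³: no divisor's leading term divides it; move -b³ to the remainder.
  leading term b²: no divisor's leading term divides it; move b² to the remainder.
  leading term b: no divisor's leading term divides it; move -b to the remainder.
  leading term 1: no divisor's leading term divides it; move -1 to the remainder.
  remainder b⁶ + b⁵ + b⁴ - b³ + b² - b - 1 ≠ 0; add g_6 = b⁶ + b⁵ + b⁴ - b³ + b² - b - 1 to the basis.

The other S-polynomials (S(f_2,g_3), S(g_3,g_4), S(f_1,g_5), S(f_2,g_5), S(g_3,g_5), S(g_4,g_5), S(f_1,g_6), S(f_2,g_6), S(g_3,g_6), S(g_4,g_6), S(g_5,g_6)) all reduce to 0 modulo the current basis, so we have a Gröbner basis.
Inter-reduce: drop elements whose leading term is divisible by another's, tail-reduce, and make monic.

G = {a - b⁵ + b⁴ + 2b³ + 2b² - b, b⁶ + b⁵ + b⁴ - b³ + b² - b - 1}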